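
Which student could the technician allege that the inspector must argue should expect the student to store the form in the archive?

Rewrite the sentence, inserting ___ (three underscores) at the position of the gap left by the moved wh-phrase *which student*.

Before movement: The technician could allege that the inspector must argue which student should expect the student to store the form in the archive.
'which student' is the subject of the clause embedded under 'argue'. The gap is right after 'argue'.

Which student could the technician allege that the inspector must argue ___ should expect the student to store the form in the archive?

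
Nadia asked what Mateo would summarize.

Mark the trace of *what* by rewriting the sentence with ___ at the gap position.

Nadia asked what Mateo would summarize ___.

Pre-movement form: Mateo would summarize what.
'what' functions as the direct object of 'summarize'. The gap is right after 'summarize'.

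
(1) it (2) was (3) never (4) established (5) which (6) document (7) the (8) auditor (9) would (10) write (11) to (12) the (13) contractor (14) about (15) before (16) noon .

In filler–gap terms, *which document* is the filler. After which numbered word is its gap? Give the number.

14

Before movement: The auditor would write to the contractor about which document before noon.
'which document' is the object of the preposition 'about'. Wh-movement fronts it, leaving a gap right after 'about':
It was never established which document the auditor would write to the contractor about ___ before noon.
'about' is word 14.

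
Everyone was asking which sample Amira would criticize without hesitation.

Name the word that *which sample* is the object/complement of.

Before movement: Amira would criticize which sample without hesitation.
The filler 'which sample' is interpreted as the direct object of 'criticize'. Fronting leaves a gap immediately after 'criticize':
Everyone was asking which sample Amira would criticize ___ without hesitation.

criticize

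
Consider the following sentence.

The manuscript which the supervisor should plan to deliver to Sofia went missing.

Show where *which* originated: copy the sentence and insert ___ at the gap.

The filler 'which' is interpreted as the direct object of 'deliver'. The gap is right after 'deliver'.

The manuscript which the supervisor should plan to deliver ___ to Sofia went missing.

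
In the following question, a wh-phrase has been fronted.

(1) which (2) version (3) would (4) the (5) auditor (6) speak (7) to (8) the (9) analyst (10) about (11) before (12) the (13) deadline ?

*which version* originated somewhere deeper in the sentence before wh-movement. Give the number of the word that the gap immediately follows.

In situ: The auditor would speak to the analyst about which version before the deadline.
'which version' is the object of the preposition 'about'. Wh-movement fronts it, leaving a gap right after 'about':
Which version would the auditor speak to the analyst about ___ before the deadline?
'about' is word 10.

10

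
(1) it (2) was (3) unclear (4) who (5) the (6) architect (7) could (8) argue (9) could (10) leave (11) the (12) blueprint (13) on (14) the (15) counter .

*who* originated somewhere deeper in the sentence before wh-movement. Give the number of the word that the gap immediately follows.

8

Before movement: The architect could argue who could leave the blueprint on the counter.
'who' is the subject of the clause embedded under 'argue'. Wh-movement fronts it, leaving a gap right after 'argue':
It was unclear who the architect could argue ___ could leave the blueprint on the counter.
'argue' is word 8.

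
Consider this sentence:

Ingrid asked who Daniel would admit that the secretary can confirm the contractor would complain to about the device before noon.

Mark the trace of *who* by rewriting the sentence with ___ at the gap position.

Pre-movement form: Daniel would admit that the secretary can confirm the contractor would complain to who about the device before noon.
The filler 'who' is interpreted as the object of the preposition 'to'. The gap is right after 'to'.

Ingrid asked who Daniel would admit that the secretary can confirm the contractor would complain to ___ about the device before noon.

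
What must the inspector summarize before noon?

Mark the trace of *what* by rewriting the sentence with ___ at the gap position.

What must the inspector summarize ___ before noon?

In situ: The inspector must summarize what before noon.
The filler 'what' is interpreted as the direct object of 'summarize'. The gap is right after 'summarize'.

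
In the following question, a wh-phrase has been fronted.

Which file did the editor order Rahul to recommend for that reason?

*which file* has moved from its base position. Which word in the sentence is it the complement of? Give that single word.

In situ: The editor did order Rahul to recommend which file for that reason.
The filler 'which file' is interpreted as the direct object of 'recommend'. Fronting leaves a gap immediately after 'recommend':
Which file did the editor order Rahul to recommend ___ for that reason?

recommend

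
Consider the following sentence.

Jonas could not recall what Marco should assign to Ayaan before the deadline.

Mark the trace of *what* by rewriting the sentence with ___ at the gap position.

Pre-movement form: Marco should assign what to Ayaan before the deadline.
'what' is the direct object of 'assign'. The gap is right after 'assign'.

Jonas could not recall what Marco should assign ___ to Ayaan before the deadline.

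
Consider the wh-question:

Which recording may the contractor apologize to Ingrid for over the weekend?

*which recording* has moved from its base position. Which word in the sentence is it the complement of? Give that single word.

for

In situ: The contractor may apologize to Ingrid for which recording over the weekend.
'which recording' is the object of the preposition 'for'. Wh-movement fronts it, leaving a gap right after 'for':
Which recording may the contractor apologize to Ingrid for ___ over the weekend?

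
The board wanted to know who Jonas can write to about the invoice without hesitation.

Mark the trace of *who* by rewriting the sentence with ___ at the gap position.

Underlying clause: Jonas can write to who about the invoice without hesitation.
'who' functions as the object of the preposition 'to'. The gap is right after 'to'.

The board wanted to know who Jonas can write to ___ about the invoice without hesitation.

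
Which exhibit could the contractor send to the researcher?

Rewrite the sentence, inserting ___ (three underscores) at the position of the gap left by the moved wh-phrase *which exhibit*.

Underlying clause: The contractor could send which exhibit to the researcher.
'which exhibit' functions as the direct object of 'send'. The gap is right after 'send'.

Which exhibit could the contractor send ___ to the researcher?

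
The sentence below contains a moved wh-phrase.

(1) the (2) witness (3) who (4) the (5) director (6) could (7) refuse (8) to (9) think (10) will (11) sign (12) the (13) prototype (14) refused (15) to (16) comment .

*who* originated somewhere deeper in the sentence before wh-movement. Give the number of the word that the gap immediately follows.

9

'who' is the subject of the clause embedded under 'think'. Fronting leaves a gap immediately after 'think':
The witness who the director could refuse to think ___ will sign the prototype refused to comment.
'think' is word 9.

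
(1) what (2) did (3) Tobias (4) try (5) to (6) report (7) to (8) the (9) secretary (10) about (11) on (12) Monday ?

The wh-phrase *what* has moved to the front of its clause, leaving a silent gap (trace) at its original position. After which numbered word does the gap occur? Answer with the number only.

Pre-movement form: Tobias did try to report to the secretary about what on Monday.
'what' functions as the object of the preposition 'about'. Wh-movement fronts it, leaving a gap right after 'about':
What did Tobias try to report to the secretary about ___ on Monday?
'about' is word 10.

10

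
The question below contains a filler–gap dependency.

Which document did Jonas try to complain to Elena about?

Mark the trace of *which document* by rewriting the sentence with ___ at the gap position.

Which document did Jonas try to complain to Elena about ___?

Underlying clause: Jonas did try to complain to Elena about which document.
The filler 'which document' is interpreted as the object of the preposition 'about'. The gap is right after 'about'.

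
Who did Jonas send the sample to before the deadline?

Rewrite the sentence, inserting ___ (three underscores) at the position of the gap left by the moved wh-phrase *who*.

Who did Jonas send the sample to ___ before the deadline?

Before movement: Jonas did send the sample to who before the deadline.
'who' functions as the object of the preposition 'to' (recipient of 'send'). The gap is right after 'to'.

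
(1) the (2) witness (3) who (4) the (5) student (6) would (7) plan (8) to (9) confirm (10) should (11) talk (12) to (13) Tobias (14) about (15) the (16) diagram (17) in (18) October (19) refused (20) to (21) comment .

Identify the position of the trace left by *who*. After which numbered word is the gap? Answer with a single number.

'who' is the subject of the clause embedded under 'confirm'. Fronting leaves a gap immediately after 'confirm':
The witness who the student would plan to confirm ___ should talk to Tobias about the diagram in October refused to comment.
'confirm' is word 9.

9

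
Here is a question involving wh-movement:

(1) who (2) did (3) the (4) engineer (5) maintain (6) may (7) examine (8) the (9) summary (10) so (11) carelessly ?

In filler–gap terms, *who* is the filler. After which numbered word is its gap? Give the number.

5

Underlying clause: The engineer did maintain who may examine the summary so carelessly.
The filler 'who' is interpreted as the subject of the clause embedded under 'maintain'. Fronting leaves a gap immediately after 'maintain':
Who did the engineer maintain ___ may examine the summary so carelessly?
'maintain' is word 5.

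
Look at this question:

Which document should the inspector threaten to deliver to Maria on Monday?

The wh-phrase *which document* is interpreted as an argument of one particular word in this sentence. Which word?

Underlying clause: The inspector should threaten to deliver which document to Maria on Monday.
'which document' functions as the direct object of 'deliver'. Fronting leaves a gap immediately after 'deliver':
Which document should the inspector threaten to deliver ___ to Maria on Monday?

deliver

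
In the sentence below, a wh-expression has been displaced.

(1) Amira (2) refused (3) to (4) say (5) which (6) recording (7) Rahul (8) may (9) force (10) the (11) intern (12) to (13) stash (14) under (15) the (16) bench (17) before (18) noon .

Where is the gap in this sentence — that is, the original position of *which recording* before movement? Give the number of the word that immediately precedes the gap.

13

Before movement: Rahul may force the intern to stash which recording under the bench before noon.
The filler 'which recording' is interpreted as the direct object of 'stash'. It moves to the left edge, and the trace sits right after 'stash':
Amira refused to say which recording Rahul may force the intern to stash ___ under the bench before noon.
'stash' is word 13.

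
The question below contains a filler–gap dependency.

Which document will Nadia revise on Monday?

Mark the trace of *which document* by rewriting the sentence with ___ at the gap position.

Which document will Nadia revise ___ on Monday?

Pre-movement form: Nadia will revise which document on Monday.
The filler 'which document' is interpreted as the direct object of 'revise'. The gap is right after 'revise'.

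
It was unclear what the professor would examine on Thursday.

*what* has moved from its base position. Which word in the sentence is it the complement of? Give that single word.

examine

Underlying clause: The professor would examine what on Thursday.
'what' is the direct object of 'examine'. Wh-movement fronts it, leaving a gap right after 'examine':
It was unclear what the professor would examine ___ on Thursday.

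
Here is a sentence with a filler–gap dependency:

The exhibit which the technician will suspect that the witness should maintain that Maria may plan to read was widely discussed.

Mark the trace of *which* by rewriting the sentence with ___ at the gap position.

'which' is the direct object of 'read'. The gap is right after 'read'.

The exhibit which the technician will suspect that the witness should maintain that Maria may plan to read ___ was widely discussed.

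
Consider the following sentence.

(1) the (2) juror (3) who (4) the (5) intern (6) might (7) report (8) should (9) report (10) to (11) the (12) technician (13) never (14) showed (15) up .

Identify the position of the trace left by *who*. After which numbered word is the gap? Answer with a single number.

7

'who' is the subject of the clause embedded under 'report'. Fronting leaves a gap immediately after 'report':
The juror who the intern might report ___ should report to the technician never showed up.
'report' is word 7.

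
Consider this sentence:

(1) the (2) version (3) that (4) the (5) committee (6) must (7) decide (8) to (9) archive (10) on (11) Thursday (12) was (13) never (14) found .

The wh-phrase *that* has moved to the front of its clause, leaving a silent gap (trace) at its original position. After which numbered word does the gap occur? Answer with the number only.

9

'that' functions as the direct object of 'archive'. Wh-movement fronts it, leaving a gap right after 'archive':
The version that the committee must decide to archive ___ on Thursday was never found.
'archive' is word 9.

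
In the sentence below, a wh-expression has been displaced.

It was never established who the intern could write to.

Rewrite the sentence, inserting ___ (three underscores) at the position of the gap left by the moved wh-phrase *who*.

It was never established who the intern could write to ___.

Underlying clause: The intern could write to who.
'who' functions as the object of the preposition 'to'. The gap is right after 'to'.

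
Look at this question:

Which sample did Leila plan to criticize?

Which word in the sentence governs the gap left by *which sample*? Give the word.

criticize

Before movement: Leila did plan to criticize which sample.
The filler 'which sample' is interpreted as the direct object of 'criticize'. Wh-movement fronts it, leaving a gap right after 'criticize':
Which sample did Leila plan to criticize ___?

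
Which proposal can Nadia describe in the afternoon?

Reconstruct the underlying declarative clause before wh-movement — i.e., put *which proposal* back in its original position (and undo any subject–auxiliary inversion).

Nadia can describe which proposal in the afternoon.

'which proposal' is the direct object of 'describe'. It moves to the left edge, and the trace sits right after 'describe':
Which proposal can Nadia describe ___ in the afternoon?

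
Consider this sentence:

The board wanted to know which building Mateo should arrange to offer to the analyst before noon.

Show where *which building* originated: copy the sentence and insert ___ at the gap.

Pre-movement form: Mateo should arrange to offer which building to the analyst before noon.
'which building' is the direct object of 'offer'. The gap is right after 'offer'.

The board wanted to know which building Mateo should arrange to offer ___ to the analyst before noon.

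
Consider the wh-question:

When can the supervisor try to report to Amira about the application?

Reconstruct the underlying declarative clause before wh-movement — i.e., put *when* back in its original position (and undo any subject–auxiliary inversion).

The supervisor can try to report to Amira about the application when.

'when' functions as the temporal adjunct. Fronting leaves a gap immediately after 'application':
When can the supervisor try to report to Amira about the application ___?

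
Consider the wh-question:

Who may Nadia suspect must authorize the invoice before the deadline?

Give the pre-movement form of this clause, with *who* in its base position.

'who' is the subject of the clause embedded under 'suspect'. It moves to the left edge, and the trace sits right after 'suspect':
Who may Nadia suspect ___ must authorize the invoice before the deadline?

Nadia may suspect who must authorize the invoice before the deadline.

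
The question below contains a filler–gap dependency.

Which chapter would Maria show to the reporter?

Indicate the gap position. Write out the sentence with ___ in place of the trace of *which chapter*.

Pre-movement form: Maria would show which chapter to the reporter.
The filler 'which chapter' is interpreted as the direct object of 'show'. The gap is right after 'show'.

Which chapter would Maria show ___ to the reporter?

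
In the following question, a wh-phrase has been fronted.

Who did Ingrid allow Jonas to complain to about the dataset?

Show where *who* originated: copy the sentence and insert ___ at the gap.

Underlying clause: Ingrid did allow Jonas to complain to who about the dataset.
'who' is the object of the preposition 'to'. The gap is right after 'to'.

Who did Ingrid allow Jonas to complain to ___ about the dataset?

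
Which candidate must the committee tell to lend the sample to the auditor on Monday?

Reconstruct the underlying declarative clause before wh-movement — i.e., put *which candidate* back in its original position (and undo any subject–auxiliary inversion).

The committee must tell which candidate to lend the sample to the auditor on Monday.

The filler 'which candidate' is interpreted as the direct object of 'tell'. It moves to the left edge, and the trace sits right after 'tell':
Which candidate must the committee tell ___ to lend the sample to the auditor on Monday?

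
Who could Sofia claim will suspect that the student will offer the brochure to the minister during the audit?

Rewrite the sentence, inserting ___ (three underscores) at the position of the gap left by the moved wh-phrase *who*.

Underlying clause: Sofia could claim who will suspect that the student will offer the brochure to the minister during the audit.
'who' functions as the subject of the clause embedded under 'claim'. The gap is right after 'claim'.

Who could Sofia claim ___ will suspect that the student will offer the brochure to the minister during the audit?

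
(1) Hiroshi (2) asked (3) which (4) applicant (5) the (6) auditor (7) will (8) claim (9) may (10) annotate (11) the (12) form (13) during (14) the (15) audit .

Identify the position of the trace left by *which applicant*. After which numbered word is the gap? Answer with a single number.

8

Pre-movement form: The auditor will claim which applicant may annotate the form during the audit.
The filler 'which applicant' is interpreted as the subject of the clause embedded under 'claim'. Wh-movement fronts it, leaving a gap right after 'claim':
Hiroshi asked which applicant the auditor will claim ___ may annotate the form during the audit.
'claim' is word 8.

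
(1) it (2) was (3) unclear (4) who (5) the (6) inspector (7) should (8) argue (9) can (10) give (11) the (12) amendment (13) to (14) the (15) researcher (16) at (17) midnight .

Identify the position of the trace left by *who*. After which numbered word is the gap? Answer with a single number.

8

Underlying clause: The inspector should argue who can give the amendment to the researcher at midnight.
'who' is the subject of the clause embedded under 'argue'. Wh-movement fronts it, leaving a gap right after 'argue':
It was unclear who the inspector should argue ___ can give the amendment to the researcher at midnight.
'argue' is word 8.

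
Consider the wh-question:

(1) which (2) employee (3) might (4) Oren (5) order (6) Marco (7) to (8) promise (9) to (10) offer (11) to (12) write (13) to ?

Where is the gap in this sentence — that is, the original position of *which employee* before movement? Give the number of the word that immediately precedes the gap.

13

Before movement: Oren might order Marco to promise to offer to write to which employee.
The filler 'which employee' is interpreted as the object of the preposition 'to'. Wh-movement fronts it, leaving a gap right after 'to':
Which employee might Oren order Marco to promise to offer to write to ___?
'to' is word 13.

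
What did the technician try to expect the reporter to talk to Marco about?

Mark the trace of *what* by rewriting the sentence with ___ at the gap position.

What did the technician try to expect the reporter to talk to Marco about ___?

In situ: The technician did try to expect the reporter to talk to Marco about what.
'what' is the object of the preposition 'about'. The gap is right after 'about'.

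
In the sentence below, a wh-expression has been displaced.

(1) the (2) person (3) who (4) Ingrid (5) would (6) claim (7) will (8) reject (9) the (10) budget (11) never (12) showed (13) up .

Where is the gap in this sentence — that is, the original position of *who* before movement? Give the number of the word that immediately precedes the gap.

'who' is the subject of the clause embedded under 'claim'. Wh-movement fronts it, leaving a gap right after 'claim':
The person who Ingrid would claim ___ will reject the budget never showed up.
'claim' is word 6.

6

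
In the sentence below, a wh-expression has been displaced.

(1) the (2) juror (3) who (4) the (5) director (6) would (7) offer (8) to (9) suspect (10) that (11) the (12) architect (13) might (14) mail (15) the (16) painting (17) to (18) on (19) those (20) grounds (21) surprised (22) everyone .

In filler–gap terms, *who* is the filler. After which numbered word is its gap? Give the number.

'who' is the object of the preposition 'to' (recipient of 'mail'). Wh-movement fronts it, leaving a gap right after 'to':
The juror who the director would offer to suspect that the architect might mail the painting to ___ on those grounds surprised everyone.
'to' is word 17.

17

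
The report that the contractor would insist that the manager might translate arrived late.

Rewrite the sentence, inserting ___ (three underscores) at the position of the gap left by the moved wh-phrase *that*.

The filler 'that' is interpreted as the direct object of 'translate'. The gap is right after 'translate'.

The report that the contractor would insist that the manager might translate ___ arrived late.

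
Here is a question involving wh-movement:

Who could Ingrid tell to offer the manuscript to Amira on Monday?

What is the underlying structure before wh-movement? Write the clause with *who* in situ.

The filler 'who' is interpreted as the direct object of 'tell'. It moves to the left edge, and the trace sits right after 'tell':
Who could Ingrid tell ___ to offer the manuscript to Amira on Monday?

Ingrid could tell who to offer the manuscript to Amira on Monday.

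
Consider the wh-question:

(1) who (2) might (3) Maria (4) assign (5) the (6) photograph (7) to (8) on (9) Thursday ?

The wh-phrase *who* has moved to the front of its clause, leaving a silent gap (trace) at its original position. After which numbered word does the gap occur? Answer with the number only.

7

Pre-movement form: Maria might assign the photograph to who on Thursday.
'who' is the object of the preposition 'to' (recipient of 'assign'). It moves to the left edge, and the trace sits right after 'to':
Who might Maria assign the photograph to ___ on Thursday?
'to' is word 7.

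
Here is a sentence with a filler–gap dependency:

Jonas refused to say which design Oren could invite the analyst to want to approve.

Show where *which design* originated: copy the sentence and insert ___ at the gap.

Jonas refused to say which design Oren could invite the analyst to want to approve ___.

In situ: Oren could invite the analyst to want to approve which design.
'which design' is the direct object of 'approve'. The gap is right after 'approve'.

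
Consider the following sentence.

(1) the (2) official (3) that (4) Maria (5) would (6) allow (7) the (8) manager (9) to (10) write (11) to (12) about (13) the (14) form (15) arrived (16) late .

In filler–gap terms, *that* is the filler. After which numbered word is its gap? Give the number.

11

'that' is the object of the preposition 'to'. Fronting leaves a gap immediately after 'to':
The official that Maria would allow the manager to write to ___ about the form arrived late.
'to' is word 11.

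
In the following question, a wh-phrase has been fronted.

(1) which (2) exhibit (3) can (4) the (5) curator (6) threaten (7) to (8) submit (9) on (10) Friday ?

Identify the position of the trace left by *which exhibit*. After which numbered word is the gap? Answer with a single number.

8

In situ: The curator can threaten to submit which exhibit on Friday.
'which exhibit' functions as the direct object of 'submit'. Fronting leaves a gap immediately after 'submit':
Which exhibit can the curator threaten to submit ___ on Friday?
'submit' is word 8.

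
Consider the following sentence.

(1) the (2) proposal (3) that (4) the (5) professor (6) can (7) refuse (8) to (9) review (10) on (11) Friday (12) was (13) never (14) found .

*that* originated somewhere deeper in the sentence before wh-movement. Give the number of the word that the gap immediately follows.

'that' functions as the direct object of 'review'. Wh-movement fronts it, leaving a gap right after 'review':
The proposal that the professor can refuse to review ___ on Friday was never found.
'review' is word 9.

9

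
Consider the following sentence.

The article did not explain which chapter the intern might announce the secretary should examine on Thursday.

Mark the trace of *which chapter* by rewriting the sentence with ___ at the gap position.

The article did not explain which chapter the intern might announce the secretary should examine ___ on Thursday.

Before movement: The intern might announce the secretary should examine which chapter on Thursday.
'which chapter' is the direct object of 'examine'. The gap is right after 'examine'.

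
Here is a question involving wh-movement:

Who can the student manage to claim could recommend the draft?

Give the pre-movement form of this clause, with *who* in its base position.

'who' is the subject of the clause embedded under 'claim'. It moves to the left edge, and the trace sits right after 'claim':
Who can the student manage to claim ___ could recommend the draft?

The student can manage to claim who could recommend the draft.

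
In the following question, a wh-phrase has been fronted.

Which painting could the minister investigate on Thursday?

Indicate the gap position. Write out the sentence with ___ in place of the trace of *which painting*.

Pre-movement form: The minister could investigate which painting on Thursday.
'which painting' functions as the direct object of 'investigate'. The gap is right after 'investigate'.

Which painting could the minister investigate ___ on Thursday?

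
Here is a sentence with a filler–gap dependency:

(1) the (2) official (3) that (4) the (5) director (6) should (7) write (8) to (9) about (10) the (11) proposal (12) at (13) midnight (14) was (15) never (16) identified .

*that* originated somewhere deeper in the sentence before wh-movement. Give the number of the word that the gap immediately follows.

8

'that' functions as the object of the preposition 'to'. It moves to the left edge, and the trace sits right after 'to':
The official that the director should write to ___ about the proposal at midnight was never identified.
'to' is word 8.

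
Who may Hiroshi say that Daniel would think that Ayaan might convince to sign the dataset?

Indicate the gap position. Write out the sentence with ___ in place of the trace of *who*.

Who may Hiroshi say that Daniel would think that Ayaan might convince ___ to sign the dataset?

In situ: Hiroshi may say that Daniel would think that Ayaan might convince who to sign the dataset.
The filler 'who' is interpreted as the direct object of 'convince'. The gap is right after 'convince'.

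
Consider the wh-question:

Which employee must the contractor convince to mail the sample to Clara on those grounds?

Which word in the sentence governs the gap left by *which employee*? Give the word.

Before movement: The contractor must convince which employee to mail the sample to Clara on those grounds.
'which employee' functions as the direct object of 'convince'. Fronting leaves a gap immediately after 'convince':
Which employee must the contractor convince ___ to mail the sample to Clara on those grounds?

convince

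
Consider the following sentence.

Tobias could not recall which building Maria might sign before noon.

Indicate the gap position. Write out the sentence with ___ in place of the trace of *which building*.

Tobias could not recall which building Maria might sign ___ before noon.

In situ: Maria might sign which building before noon.
The filler 'which building' is interpreted as the direct object of 'sign'. The gap is right after 'sign'.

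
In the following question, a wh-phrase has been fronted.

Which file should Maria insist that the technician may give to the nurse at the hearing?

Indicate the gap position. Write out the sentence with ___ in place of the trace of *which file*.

Underlying clause: Maria should insist that the technician may give which file to the nurse at the hearing.
The filler 'which file' is interpreted as the direct object of 'give'. The gap is right after 'give'.

Which file should Maria insist that the technician may give ___ to the nurse at the hearing?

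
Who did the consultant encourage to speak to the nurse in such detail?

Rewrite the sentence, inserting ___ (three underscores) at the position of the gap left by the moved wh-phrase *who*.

Who did the consultant encourage ___ to speak to the nurse in such detail?

Underlying clause: The consultant did encourage who to speak to the nurse in such detail.
'who' functions as the direct object of 'encourage'. The gap is right after 'encourage'.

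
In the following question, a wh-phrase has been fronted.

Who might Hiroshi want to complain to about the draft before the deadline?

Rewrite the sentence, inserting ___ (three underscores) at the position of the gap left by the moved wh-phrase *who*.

Underlying clause: Hiroshi might want to complain to who about the draft before the deadline.
'who' is the object of the preposition 'to'. The gap is right after 'to'.

Who might Hiroshi want to complain to ___ about the draft before the deadline?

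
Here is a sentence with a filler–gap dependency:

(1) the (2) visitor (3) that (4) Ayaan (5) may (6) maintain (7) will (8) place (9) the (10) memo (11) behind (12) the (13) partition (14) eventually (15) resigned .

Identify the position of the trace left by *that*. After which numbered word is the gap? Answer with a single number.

'that' is the subject of the clause embedded under 'maintain'. Fronting leaves a gap immediately after 'maintain':
The visitor that Ayaan may maintain ___ will place the memo behind the partition eventually resigned.
'maintain' is word 6.

6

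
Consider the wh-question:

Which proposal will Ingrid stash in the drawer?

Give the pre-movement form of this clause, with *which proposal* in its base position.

Ingrid will stash which proposal in the drawer.

'which proposal' functions as the direct object of 'stash'. Wh-movement fronts it, leaving a gap right after 'stash':
Which proposal will Ingrid stash ___ in the drawer?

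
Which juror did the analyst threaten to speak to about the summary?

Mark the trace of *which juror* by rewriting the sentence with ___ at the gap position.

Which juror did the analyst threaten to speak to ___ about the summary?

Before movement: The analyst did threaten to speak to which juror about the summary.
'which juror' functions as the object of the preposition 'to'. The gap is right after 'to'.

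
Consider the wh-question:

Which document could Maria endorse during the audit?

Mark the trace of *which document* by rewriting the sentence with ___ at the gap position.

Underlying clause: Maria could endorse which document during the audit.
'which document' functions as the direct object of 'endorse'. The gap is right after 'endorse'.

Which document could Maria endorse ___ during the audit?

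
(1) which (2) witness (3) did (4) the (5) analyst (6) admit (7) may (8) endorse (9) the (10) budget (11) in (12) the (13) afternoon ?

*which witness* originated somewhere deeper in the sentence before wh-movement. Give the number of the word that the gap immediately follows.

6

Before movement: The analyst did admit which witness may endorse the budget in the afternoon.
'which witness' is the subject of the clause embedded under 'admit'. It moves to the left edge, and the trace sits right after 'admit':
Which witness did the analyst admit ___ may endorse the budget in the afternoon?
'admit' is word 6.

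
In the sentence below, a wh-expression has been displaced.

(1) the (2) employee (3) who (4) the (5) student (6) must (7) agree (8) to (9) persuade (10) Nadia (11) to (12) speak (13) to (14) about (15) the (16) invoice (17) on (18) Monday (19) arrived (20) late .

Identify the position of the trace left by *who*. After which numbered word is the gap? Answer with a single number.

13

'who' is the object of the preposition 'to'. It moves to the left edge, and the trace sits right after 'to':
The employee who the student must agree to persuade Nadia to speak to ___ about the invoice on Monday arrived late.
'to' is word 13.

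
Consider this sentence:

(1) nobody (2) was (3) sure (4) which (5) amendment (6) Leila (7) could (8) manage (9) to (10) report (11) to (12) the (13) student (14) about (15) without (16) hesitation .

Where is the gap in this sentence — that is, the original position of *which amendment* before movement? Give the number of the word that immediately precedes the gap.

14

Underlying clause: Leila could manage to report to the student about which amendment without hesitation.
'which amendment' is the object of the preposition 'about'. Wh-movement fronts it, leaving a gap right after 'about':
Nobody was sure which amendment Leila could manage to report to the student about ___ without hesitation.
'about' is word 14.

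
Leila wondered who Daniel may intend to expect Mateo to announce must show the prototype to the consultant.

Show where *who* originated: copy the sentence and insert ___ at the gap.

Leila wondered who Daniel may intend to expect Mateo to announce ___ must show the prototype to the consultant.

Pre-movement form: Daniel may intend to expect Mateo to announce who must show the prototype to the consultant.
The filler 'who' is interpreted as the subject of the clause embedded under 'announce'. The gap is right after 'announce'.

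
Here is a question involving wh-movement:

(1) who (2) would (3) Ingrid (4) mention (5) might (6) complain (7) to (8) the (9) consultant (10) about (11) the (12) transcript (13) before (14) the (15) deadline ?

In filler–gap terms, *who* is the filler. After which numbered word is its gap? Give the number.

In situ: Ingrid would mention who might complain to the consultant about the transcript before the deadline.
The filler 'who' is interpreted as the subject of the clause embedded under 'mention'. Fronting leaves a gap immediately after 'mention':
Who would Ingrid mention ___ might complain to the consultant about the transcript before the deadline?
'mention' is word 4.

4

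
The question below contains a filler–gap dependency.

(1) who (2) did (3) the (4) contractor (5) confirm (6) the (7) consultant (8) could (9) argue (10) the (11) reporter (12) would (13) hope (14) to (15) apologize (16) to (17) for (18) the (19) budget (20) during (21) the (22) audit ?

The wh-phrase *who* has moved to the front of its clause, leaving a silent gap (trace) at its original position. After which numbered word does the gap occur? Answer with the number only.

16

Pre-movement form: The contractor did confirm the consultant could argue the reporter would hope to apologize to who for the budget during the audit.
'who' is the object of the preposition 'to'. Fronting leaves a gap immediately after 'to':
Who did the contractor confirm the consultant could argue the reporter would hope to apologize to ___ for the budget during the audit?
'to' is word 16.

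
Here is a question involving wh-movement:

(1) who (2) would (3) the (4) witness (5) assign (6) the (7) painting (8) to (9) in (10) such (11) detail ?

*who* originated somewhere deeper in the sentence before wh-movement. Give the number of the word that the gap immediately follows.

Before movement: The witness would assign the painting to who in such detail.
'who' functions as the object of the preposition 'to' (recipient of 'assign'). It moves to the left edge, and the trace sits right after 'to':
Who would the witness assign the painting to ___ in such detail?
'to' is word 8.

8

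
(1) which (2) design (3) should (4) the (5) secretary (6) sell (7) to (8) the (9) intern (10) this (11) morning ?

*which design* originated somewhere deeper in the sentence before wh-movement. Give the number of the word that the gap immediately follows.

Underlying clause: The secretary should sell which design to the intern this morning.
'which design' is the direct object of 'sell'. Wh-movement fronts it, leaving a gap right after 'sell':
Which design should the secretary sell ___ to the intern this morning?
'sell' is word 6.

6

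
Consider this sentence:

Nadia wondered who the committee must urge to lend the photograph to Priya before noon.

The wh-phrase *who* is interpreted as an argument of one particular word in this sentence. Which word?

Pre-movement form: The committee must urge who to lend the photograph to Priya before noon.
'who' is the direct object of 'urge'. It moves to the left edge, and the trace sits right after 'urge':
Nadia wondered who the committee must urge ___ to lend the photograph to Priya before noon.

urge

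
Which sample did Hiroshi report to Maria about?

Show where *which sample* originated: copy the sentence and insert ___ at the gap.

Underlying clause: Hiroshi did report to Maria about which sample.
The filler 'which sample' is interpreted as the object of the preposition 'about'. The gap is right after 'about'.

Which sample did Hiroshi report to Maria about ___?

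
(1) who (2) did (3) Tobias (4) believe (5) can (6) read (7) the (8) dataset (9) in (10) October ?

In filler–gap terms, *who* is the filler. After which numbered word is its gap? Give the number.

Before movement: Tobias did believe who can read the dataset in October.
'who' is the subject of the clause embedded under 'believe'. Wh-movement fronts it, leaving a gap right after 'believe':
Who did Tobias believe ___ can read the dataset in October?
'believe' is word 4.

4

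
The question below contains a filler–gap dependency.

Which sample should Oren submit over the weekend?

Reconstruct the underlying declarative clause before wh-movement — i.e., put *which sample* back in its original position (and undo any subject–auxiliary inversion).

Oren should submit which sample over the weekend.

The filler 'which sample' is interpreted as the direct object of 'submit'. Fronting leaves a gap immediately after 'submit':
Which sample should Oren submit ___ over the weekend?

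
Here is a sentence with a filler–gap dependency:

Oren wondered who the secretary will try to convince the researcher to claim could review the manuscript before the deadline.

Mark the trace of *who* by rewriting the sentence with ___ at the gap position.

Oren wondered who the secretary will try to convince the researcher to claim ___ could review the manuscript before the deadline.

Pre-movement form: The secretary will try to convince the researcher to claim who could review the manuscript before the deadline.
'who' is the subject of the clause embedded under 'claim'. The gap is right after 'claim'.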